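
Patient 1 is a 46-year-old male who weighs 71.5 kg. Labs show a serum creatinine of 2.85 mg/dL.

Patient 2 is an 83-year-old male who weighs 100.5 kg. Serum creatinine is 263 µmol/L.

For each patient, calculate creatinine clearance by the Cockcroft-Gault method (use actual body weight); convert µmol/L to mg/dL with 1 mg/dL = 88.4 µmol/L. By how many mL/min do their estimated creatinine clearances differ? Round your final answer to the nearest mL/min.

Patient 1: CrCl = (140 − 46) × 71.5 / (72 × 2.85) = 6721.0 / 205.20 ≈ 32.8 mL/min
Patient 2: SCr = 263 / 88.4 = 2.975 mg/dL
Patient 2: CrCl = (140 − 83) × 100.5 / (72 × 2.975) = 5728.5 / 214.20 ≈ 26.7 mL/min
|32.8 − 26.7| = 6.1 mL/min

6 mL/min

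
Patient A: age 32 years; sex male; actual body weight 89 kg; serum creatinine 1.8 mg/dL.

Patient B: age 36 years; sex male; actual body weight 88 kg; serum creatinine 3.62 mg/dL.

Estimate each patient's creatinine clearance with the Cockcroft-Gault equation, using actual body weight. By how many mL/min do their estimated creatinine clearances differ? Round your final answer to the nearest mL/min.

39 mL/min

Patient A: CrCl = (140 − 32) × 89 / (72 × 1.8) = 9612.0 / 129.60 ≈ 74.2 mL/min
Patient B: CrCl = (140 − 36) × 88 / (72 × 3.62) = 9152.0 / 260.64 ≈ 35.1 mL/min
|74.2 − 35.1| = 39.1 mL/min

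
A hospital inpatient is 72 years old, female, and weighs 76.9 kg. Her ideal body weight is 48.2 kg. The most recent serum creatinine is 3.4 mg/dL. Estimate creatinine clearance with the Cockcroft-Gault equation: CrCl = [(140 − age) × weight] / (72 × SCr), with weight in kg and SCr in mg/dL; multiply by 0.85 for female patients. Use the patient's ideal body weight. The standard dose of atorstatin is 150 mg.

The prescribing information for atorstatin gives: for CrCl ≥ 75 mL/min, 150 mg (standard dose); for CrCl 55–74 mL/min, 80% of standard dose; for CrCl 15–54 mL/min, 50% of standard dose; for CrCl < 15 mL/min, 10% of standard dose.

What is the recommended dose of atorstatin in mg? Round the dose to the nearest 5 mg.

CrCl = (140 − 72) × 48.2 / (72 × 3.4) × 0.85 = 3277.6 / 244.80 × 0.85 ≈ 11.4 mL/min
CrCl ≈ 11 mL/min → bracket < 15 mL/min.
10% of 150 mg = 15 mg

15 mg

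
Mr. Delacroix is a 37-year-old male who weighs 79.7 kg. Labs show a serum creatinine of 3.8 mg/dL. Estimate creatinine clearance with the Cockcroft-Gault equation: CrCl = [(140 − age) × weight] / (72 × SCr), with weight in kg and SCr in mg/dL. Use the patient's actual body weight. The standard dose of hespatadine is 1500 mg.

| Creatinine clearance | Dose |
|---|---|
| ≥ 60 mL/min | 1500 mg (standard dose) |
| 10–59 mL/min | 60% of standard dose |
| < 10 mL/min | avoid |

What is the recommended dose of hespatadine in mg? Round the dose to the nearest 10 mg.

CrCl = (140 − 37) × 79.7 / (72 × 3.8) = 8209.1 / 273.60 ≈ 30.0 mL/min
CrCl ≈ 30 mL/min → bracket 10–59 mL/min.
60% of 1500 mg = 900 mg

900 mg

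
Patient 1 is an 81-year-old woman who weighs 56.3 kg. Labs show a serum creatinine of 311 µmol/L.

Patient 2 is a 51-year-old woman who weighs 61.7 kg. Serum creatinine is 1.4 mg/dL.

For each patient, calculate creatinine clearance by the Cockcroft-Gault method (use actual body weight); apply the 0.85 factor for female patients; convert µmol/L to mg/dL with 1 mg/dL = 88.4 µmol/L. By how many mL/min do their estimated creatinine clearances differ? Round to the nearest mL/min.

35 mL/min

Patient 1: SCr = 311 / 88.4 = 3.518 mg/dL
Patient 1: CrCl = (140 − 81) × 56.3 / (72 × 3.518) × 0.85 = 3321.7 / 253.30 × 0.85 ≈ 11.1 mL/min
Patient 2: CrCl = (140 − 51) × 61.7 / (72 × 1.4) × 0.85 = 5491.3 / 100.80 × 0.85 ≈ 46.3 mL/min
|11.1 − 46.3| = 35.2 mL/min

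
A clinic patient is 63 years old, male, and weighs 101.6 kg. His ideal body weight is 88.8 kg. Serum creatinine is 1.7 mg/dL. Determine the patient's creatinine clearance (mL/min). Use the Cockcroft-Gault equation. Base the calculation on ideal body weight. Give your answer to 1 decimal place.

55.9 mL/min

CrCl = (140 − 63) × 88.8 / (72 × 1.7) = 6837.6 / 122.40 ≈ 55.9 mL/min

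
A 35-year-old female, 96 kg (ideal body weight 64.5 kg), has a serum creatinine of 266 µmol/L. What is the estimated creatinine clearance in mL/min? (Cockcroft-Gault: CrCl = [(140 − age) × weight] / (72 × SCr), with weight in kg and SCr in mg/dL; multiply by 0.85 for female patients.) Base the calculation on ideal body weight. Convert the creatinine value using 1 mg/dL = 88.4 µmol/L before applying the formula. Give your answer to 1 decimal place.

26.6 mL/min

SCr = 266 / 88.4 = 3.009 mg/dL
CrCl = (140 − 35) × 64.5 / (72 × 3.009) × 0.85 = 6772.5 / 216.65 × 0.85 ≈ 26.6 mL/min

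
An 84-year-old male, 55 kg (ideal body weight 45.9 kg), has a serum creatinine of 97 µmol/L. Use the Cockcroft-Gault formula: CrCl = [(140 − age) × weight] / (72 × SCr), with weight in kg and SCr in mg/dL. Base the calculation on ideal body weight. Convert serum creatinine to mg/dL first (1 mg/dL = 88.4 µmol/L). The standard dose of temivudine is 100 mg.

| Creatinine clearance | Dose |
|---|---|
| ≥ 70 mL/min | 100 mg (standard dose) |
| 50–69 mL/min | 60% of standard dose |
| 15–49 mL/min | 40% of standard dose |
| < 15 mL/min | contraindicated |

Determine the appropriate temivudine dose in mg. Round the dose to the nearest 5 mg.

SCr = 97 / 88.4 = 1.097 mg/dL
CrCl = (140 − 84) × 45.9 / (72 × 1.097) = 2570.4 / 78.98 ≈ 32.5 mL/min
CrCl ≈ 33 mL/min → bracket 15–49 mL/min.
40% of 100 mg = 40 mg

40 mg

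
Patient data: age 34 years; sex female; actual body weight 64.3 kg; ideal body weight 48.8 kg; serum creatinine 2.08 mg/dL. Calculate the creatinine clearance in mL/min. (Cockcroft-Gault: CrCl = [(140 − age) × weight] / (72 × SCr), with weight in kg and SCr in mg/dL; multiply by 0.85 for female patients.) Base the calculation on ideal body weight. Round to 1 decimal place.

CrCl = (140 − 34) × 48.8 / (72 × 2.08) × 0.85 = 5172.8 / 149.76 × 0.85 ≈ 29.4 mL/min

29.4 mL/min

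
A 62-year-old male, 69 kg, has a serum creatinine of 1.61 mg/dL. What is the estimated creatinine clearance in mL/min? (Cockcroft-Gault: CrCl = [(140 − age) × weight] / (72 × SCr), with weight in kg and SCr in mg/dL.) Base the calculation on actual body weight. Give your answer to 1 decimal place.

46.4 mL/min

CrCl = (140 − 62) × 69 / (72 × 1.61) = 5382.0 / 115.92 ≈ 46.4 mL/min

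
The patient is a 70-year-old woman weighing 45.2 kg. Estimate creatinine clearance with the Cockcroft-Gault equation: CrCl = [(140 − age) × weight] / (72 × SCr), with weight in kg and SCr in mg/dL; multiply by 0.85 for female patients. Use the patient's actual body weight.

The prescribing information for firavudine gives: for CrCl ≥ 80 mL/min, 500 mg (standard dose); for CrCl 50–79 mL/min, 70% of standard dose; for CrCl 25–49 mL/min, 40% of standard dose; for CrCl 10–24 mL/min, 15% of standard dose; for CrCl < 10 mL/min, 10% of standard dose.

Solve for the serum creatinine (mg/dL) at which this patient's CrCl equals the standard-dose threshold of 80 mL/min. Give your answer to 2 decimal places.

Standard dose requires CrCl ≥ 80 mL/min.
Set (140 − 70) × 45.2 × 0.85 / (72 × SCr) = 80
SCr = (140 − 70) × 45.2 × 0.85 / (72 × 80) = 0.467 mg/dL

0.47 mg/dL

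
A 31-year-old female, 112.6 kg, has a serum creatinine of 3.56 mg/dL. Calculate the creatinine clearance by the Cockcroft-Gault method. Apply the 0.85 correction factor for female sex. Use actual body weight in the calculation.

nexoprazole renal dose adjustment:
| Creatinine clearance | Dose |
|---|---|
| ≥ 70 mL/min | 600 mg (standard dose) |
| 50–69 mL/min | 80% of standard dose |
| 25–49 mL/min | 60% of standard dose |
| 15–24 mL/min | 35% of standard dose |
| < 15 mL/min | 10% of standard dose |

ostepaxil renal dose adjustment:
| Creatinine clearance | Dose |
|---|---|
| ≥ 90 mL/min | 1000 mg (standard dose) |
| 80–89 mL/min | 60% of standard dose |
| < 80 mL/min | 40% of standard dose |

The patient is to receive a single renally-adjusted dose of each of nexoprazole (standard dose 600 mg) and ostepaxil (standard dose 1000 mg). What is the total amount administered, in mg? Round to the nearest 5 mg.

CrCl = (140 − 31) × 112.6 / (72 × 3.56) × 0.85 = 12273.4 / 256.32 × 0.85 ≈ 40.7 mL/min
CrCl ≈ 41 mL/min.
nexoprazole: 25–49 mL/min → 60% of 600 mg = 360 mg.
ostepaxil: < 80 mL/min → 40% of 1000 mg = 400 mg.
Total = 360 + 400 = 760 mg.

760 mg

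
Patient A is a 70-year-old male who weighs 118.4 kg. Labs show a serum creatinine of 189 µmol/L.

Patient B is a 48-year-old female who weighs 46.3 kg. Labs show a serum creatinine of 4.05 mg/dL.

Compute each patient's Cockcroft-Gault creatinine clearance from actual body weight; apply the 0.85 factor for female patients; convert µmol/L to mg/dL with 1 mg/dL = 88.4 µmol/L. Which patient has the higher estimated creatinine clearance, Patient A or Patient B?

Patient A

Patient A: SCr = 189 / 88.4 = 2.138 mg/dL
Patient A: CrCl = (140 − 70) × 118.4 / (72 × 2.138) = 8288.0 / 153.94 ≈ 53.8 mL/min
Patient B: CrCl = (140 − 48) × 46.3 / (72 × 4.05) × 0.85 = 4259.6 / 291.60 × 0.85 ≈ 12.4 mL/min
53.8 vs 12.4 mL/min → Patient A is higher.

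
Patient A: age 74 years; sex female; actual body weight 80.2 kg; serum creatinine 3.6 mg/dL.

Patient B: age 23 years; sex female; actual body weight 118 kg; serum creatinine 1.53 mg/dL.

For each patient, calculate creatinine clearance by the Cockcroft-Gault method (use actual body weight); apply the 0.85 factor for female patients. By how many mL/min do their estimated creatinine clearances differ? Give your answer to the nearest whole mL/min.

89 mL/min

Patient A: CrCl = (140 − 74) × 80.2 / (72 × 3.6) × 0.85 = 5293.2 / 259.20 × 0.85 ≈ 17.4 mL/min
Patient B: CrCl = (140 − 23) × 118 / (72 × 1.53) × 0.85 = 13806.0 / 110.16 × 0.85 ≈ 106.5 mL/min
|17.4 − 106.5| = 89.1 mL/min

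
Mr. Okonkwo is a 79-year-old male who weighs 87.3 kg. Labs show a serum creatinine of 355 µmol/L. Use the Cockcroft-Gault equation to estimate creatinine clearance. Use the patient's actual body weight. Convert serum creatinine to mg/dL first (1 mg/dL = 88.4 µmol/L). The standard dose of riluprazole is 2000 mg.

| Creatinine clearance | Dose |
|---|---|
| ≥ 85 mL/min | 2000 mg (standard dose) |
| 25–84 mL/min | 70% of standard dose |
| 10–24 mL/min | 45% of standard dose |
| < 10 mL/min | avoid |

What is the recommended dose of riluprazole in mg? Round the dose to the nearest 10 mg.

SCr = 355 / 88.4 = 4.016 mg/dL
CrCl = (140 − 79) × 87.3 / (72 × 4.016) = 5325.3 / 289.15 ≈ 18.4 mL/min
CrCl ≈ 18 mL/min → bracket 10–24 mL/min.
45% of 2000 mg = 900 mg

900 mg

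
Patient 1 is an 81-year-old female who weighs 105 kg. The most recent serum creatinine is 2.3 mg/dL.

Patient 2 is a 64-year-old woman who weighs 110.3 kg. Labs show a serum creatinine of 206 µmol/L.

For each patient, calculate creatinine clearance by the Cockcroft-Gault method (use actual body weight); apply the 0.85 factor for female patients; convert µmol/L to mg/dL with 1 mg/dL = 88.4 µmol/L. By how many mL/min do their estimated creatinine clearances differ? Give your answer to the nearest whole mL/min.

11 mL/min

Patient 1: CrCl = (140 − 81) × 105 / (72 × 2.3) × 0.85 = 6195.0 / 165.60 × 0.85 ≈ 31.8 mL/min
Patient 2: SCr = 206 / 88.4 = 2.33 mg/dL
Patient 2: CrCl = (140 − 64) × 110.3 / (72 × 2.33) × 0.85 = 8382.8 / 167.76 × 0.85 ≈ 42.5 mL/min
|31.8 − 42.5| = 10.7 mL/min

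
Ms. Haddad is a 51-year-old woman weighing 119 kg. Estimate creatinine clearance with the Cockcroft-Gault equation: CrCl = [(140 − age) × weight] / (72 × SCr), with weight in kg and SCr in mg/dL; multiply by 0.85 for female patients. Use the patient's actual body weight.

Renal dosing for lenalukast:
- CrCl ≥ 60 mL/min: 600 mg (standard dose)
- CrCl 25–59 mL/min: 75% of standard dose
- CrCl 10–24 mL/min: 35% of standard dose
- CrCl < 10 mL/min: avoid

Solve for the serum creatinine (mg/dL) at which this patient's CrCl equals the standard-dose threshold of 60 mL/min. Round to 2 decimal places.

2.08 mg/dL

Standard dose requires CrCl ≥ 60 mL/min.
Set (140 − 51) × 119 × 0.85 / (72 × SCr) = 60
SCr = (140 − 51) × 119 × 0.85 / (72 × 60) = 2.084 mg/dL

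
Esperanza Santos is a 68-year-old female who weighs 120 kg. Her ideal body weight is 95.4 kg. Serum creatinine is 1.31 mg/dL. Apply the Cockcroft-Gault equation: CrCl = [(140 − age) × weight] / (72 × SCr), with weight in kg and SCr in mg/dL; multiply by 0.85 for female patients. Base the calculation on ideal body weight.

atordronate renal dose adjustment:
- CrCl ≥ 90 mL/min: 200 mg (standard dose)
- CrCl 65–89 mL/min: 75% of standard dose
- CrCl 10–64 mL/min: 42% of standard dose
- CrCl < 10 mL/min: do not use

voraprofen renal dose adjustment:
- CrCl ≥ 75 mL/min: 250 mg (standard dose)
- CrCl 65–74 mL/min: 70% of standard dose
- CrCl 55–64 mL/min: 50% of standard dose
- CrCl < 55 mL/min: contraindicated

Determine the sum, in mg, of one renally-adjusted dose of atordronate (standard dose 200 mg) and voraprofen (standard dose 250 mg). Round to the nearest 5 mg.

CrCl = (140 − 68) × 95.4 / (72 × 1.31) × 0.85 = 6868.8 / 94.32 × 0.85 ≈ 61.9 mL/min
CrCl ≈ 62 mL/min.
atordronate: 10–64 mL/min → 42% of 200 mg = 84 mg.
voraprofen: 55–64 mL/min → 50% of 250 mg = 125 mg.
Total = 84 + 125 = 209 mg.

210 mg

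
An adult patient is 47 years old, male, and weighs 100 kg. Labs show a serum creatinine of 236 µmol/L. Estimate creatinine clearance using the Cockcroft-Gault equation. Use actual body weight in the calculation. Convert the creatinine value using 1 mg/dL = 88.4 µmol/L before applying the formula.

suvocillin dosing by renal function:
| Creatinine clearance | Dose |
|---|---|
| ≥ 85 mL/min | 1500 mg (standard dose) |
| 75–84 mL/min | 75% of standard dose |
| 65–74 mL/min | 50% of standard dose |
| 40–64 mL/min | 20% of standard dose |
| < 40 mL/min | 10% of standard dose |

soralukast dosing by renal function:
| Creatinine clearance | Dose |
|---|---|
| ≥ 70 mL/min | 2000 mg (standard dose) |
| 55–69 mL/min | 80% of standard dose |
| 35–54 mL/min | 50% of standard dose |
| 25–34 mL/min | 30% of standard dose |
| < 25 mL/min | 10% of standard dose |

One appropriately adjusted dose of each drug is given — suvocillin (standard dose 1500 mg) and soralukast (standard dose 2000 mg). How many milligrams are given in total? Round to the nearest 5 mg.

1300 mg

SCr = 236 / 88.4 = 2.67 mg/dL
CrCl = (140 − 47) × 100 / (72 × 2.67) = 9300.0 / 192.24 ≈ 48.4 mL/min
CrCl ≈ 48 mL/min.
suvocillin: 40–64 mL/min → 20% of 1500 mg = 300 mg.
soralukast: 35–54 mL/min → 50% of 2000 mg = 1000 mg.
Total = 300 + 1000 = 1300 mg.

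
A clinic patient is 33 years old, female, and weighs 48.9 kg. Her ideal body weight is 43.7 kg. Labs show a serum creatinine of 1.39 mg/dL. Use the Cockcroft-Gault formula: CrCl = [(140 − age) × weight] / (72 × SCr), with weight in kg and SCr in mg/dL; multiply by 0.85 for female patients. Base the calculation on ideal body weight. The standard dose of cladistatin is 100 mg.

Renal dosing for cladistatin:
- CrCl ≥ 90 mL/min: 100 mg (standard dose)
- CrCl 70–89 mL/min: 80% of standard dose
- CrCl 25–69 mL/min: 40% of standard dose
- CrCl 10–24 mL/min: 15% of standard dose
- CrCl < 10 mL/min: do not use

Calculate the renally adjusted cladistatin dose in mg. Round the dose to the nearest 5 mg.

40 mg

CrCl = (140 − 33) × 43.7 / (72 × 1.39) × 0.85 = 4675.9 / 100.08 × 0.85 ≈ 39.7 mL/min
CrCl ≈ 40 mL/min → bracket 25–69 mL/min.
40% of 100 mg = 40 mg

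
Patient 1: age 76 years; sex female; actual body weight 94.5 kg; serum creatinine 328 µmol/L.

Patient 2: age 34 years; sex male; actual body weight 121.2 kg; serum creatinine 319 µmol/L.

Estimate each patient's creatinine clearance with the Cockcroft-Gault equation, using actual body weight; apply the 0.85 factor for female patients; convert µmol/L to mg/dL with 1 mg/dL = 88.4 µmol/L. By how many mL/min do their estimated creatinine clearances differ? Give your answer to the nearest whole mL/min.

Patient 1: SCr = 328 / 88.4 = 3.71 mg/dL
Patient 1: CrCl = (140 − 76) × 94.5 / (72 × 3.71) × 0.85 = 6048.0 / 267.12 × 0.85 ≈ 19.2 mL/min
Patient 2: SCr = 319 / 88.4 = 3.609 mg/dL
Patient 2: CrCl = (140 − 34) × 121.2 / (72 × 3.609) = 12847.2 / 259.85 ≈ 49.4 mL/min
|19.2 − 49.4| = 30.2 mL/min

30 mL/min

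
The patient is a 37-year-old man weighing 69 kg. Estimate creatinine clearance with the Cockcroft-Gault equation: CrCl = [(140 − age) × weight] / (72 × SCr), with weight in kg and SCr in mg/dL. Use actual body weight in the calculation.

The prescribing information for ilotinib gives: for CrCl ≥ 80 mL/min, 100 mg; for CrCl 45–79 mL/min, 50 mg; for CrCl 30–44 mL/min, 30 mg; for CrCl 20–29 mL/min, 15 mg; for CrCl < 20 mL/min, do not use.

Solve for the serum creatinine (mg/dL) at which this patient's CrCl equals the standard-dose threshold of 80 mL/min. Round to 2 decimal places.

1.23 mg/dL

Standard dose requires CrCl ≥ 80 mL/min.
Set (140 − 37) × 69 / (72 × SCr) = 80
SCr = (140 − 37) × 69 / (72 × 80) = 1.234 mg/dL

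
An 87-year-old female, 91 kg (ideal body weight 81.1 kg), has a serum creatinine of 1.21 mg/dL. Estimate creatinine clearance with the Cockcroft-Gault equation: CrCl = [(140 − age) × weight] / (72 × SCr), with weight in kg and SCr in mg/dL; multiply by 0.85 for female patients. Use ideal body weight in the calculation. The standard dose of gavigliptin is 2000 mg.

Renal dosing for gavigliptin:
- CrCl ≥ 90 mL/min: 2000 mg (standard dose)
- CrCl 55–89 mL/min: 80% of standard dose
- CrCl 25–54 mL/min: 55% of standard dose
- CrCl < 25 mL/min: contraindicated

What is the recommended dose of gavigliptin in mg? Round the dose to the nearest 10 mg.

CrCl = (140 − 87) × 81.1 / (72 × 1.21) × 0.85 = 4298.3 / 87.12 × 0.85 ≈ 41.9 mL/min
CrCl ≈ 42 mL/min → bracket 25–54 mL/min.
55% of 2000 mg = 1100 mg

1100 mg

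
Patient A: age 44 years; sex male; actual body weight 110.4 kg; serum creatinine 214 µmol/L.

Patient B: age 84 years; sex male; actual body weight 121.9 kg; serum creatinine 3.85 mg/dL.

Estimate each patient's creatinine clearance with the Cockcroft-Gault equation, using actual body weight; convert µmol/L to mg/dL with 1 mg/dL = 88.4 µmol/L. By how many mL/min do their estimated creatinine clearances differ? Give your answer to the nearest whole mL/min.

36 mL/min

Patient A: SCr = 214 / 88.4 = 2.421 mg/dL
Patient A: CrCl = (140 − 44) × 110.4 / (72 × 2.421) = 10598.4 / 174.31 ≈ 60.8 mL/min
Patient B: CrCl = (140 − 84) × 121.9 / (72 × 3.85) = 6826.4 / 277.20 ≈ 24.6 mL/min
|60.8 − 24.6| = 36.2 mL/min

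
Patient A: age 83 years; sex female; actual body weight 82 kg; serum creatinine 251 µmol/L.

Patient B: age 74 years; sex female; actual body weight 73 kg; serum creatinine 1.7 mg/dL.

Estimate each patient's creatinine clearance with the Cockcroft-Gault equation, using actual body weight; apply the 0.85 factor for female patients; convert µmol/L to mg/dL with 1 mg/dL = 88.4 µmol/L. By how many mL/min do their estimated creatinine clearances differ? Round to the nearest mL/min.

Patient A: SCr = 251 / 88.4 = 2.839 mg/dL
Patient A: CrCl = (140 − 83) × 82 / (72 × 2.839) × 0.85 = 4674.0 / 204.41 × 0.85 ≈ 19.4 mL/min
Patient B: CrCl = (140 − 74) × 73 / (72 × 1.7) × 0.85 = 4818.0 / 122.40 × 0.85 ≈ 33.5 mL/min
|19.4 − 33.5| = 14.1 mL/min

14 mL/min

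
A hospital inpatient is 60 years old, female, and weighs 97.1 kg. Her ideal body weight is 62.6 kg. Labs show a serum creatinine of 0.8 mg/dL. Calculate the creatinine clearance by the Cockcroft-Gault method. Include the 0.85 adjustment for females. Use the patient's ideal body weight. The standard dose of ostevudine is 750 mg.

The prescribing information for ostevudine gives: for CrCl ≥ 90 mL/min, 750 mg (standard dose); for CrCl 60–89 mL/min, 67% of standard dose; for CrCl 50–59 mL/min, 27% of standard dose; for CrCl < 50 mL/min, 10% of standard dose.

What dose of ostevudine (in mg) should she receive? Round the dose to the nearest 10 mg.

500 mg

CrCl = (140 − 60) × 62.6 / (72 × 0.8) × 0.85 = 5008.0 / 57.60 × 0.85 ≈ 73.9 mL/min
CrCl ≈ 74 mL/min → bracket 60–89 mL/min.
67% of 750 mg = 502.5 mg → 500 mg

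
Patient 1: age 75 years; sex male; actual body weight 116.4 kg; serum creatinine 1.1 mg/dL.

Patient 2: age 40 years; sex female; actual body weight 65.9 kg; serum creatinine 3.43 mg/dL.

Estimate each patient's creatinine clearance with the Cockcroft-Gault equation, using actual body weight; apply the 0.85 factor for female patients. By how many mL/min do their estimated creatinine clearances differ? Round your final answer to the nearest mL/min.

73 mL/min

Patient 1: CrCl = (140 − 75) × 116.4 / (72 × 1.1) = 7566.0 / 79.20 ≈ 95.5 mL/min
Patient 2: CrCl = (140 − 40) × 65.9 / (72 × 3.43) × 0.85 = 6590.0 / 246.96 × 0.85 ≈ 22.7 mL/min
|95.5 − 22.7| = 72.8 mL/min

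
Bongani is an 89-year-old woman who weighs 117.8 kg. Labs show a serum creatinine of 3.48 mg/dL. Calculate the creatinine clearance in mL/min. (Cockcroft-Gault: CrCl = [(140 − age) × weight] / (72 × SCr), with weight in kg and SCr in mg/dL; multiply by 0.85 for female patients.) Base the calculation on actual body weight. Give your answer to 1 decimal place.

20.4 mL/min

CrCl = (140 − 89) × 117.8 / (72 × 3.48) × 0.85 = 6007.8 / 250.56 × 0.85 ≈ 20.4 mL/min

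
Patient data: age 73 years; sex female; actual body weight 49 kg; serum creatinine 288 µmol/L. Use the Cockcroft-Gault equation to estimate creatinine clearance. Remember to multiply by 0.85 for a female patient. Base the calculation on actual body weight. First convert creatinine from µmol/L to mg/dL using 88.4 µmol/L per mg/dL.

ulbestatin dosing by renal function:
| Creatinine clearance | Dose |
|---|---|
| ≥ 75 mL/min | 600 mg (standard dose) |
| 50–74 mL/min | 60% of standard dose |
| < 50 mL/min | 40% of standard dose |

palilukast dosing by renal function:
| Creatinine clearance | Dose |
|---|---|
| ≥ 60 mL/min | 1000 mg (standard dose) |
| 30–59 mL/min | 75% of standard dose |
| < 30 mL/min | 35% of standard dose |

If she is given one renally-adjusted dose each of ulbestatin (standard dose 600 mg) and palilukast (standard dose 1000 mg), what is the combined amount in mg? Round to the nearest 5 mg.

SCr = 288 / 88.4 = 3.258 mg/dL
CrCl = (140 − 73) × 49 / (72 × 3.258) × 0.85 = 3283.0 / 234.58 × 0.85 ≈ 11.9 mL/min
CrCl ≈ 12 mL/min.
ulbestatin: < 50 mL/min → 40% of 600 mg = 240 mg.
palilukast: < 30 mL/min → 35% of 1000 mg = 350 mg.
Total = 240 + 350 = 590 mg.

590 mg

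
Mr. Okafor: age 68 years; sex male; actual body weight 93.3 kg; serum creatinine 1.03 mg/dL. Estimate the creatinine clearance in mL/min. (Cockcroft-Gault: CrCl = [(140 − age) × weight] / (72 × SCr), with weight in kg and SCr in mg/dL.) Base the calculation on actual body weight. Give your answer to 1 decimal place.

CrCl = (140 − 68) × 93.3 / (72 × 1.03) = 6717.6 / 74.16 ≈ 90.6 mL/min

90.6 mL/min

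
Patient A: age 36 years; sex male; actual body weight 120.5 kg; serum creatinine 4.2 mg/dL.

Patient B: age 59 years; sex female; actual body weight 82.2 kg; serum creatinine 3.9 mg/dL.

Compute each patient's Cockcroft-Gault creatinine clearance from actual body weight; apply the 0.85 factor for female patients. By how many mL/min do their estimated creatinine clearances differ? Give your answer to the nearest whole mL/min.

Patient A: CrCl = (140 − 36) × 120.5 / (72 × 4.2) = 12532.0 / 302.40 ≈ 41.4 mL/min
Patient B: CrCl = (140 − 59) × 82.2 / (72 × 3.9) × 0.85 = 6658.2 / 280.80 × 0.85 ≈ 20.2 mL/min
|41.4 − 20.2| = 21.2 mL/min

21 mL/min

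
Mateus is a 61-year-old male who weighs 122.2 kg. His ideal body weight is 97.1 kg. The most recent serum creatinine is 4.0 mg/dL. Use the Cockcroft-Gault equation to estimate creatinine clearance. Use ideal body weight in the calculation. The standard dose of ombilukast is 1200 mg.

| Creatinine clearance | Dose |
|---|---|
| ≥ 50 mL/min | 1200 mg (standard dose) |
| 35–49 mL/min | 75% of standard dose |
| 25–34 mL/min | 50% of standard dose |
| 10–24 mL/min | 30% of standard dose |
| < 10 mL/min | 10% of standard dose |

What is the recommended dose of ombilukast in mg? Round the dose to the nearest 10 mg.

600 mg

CrCl = (140 − 61) × 97.1 / (72 × 4) = 7670.9 / 288.00 ≈ 26.6 mL/min
CrCl ≈ 27 mL/min → bracket 25–34 mL/min.
50% of 1200 mg = 600 mg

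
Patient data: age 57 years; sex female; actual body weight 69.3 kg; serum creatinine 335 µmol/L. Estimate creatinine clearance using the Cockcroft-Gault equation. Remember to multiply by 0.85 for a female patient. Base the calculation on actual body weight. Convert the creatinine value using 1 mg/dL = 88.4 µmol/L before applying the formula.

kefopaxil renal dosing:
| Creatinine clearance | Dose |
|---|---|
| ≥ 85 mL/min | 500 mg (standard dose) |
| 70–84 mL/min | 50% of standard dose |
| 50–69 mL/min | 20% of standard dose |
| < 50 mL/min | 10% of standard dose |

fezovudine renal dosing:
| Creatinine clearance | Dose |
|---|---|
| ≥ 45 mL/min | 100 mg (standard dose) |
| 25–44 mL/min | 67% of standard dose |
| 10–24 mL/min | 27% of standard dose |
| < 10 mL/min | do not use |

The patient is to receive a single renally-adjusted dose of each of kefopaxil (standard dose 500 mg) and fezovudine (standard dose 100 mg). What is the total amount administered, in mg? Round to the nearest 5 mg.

SCr = 335 / 88.4 = 3.79 mg/dL
CrCl = (140 − 57) × 69.3 / (72 × 3.79) × 0.85 = 5751.9 / 272.88 × 0.85 ≈ 17.9 mL/min
CrCl ≈ 18 mL/min.
kefopaxil: < 50 mL/min → 10% of 500 mg = 50 mg.
fezovudine: 10–24 mL/min → 27% of 100 mg = 27 mg.
Total = 50 + 27 = 77 mg.

75 mg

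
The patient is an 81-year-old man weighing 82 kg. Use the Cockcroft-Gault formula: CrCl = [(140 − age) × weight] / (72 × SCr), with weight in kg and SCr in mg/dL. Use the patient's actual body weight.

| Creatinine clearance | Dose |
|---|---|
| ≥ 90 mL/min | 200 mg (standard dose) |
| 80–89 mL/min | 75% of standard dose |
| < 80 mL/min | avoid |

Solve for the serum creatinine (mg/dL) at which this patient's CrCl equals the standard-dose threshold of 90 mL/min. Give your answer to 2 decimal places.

0.75 mg/dL

Standard dose requires CrCl ≥ 90 mL/min.
Set (140 − 81) × 82 / (72 × SCr) = 90
SCr = (140 − 81) × 82 / (72 × 90) = 0.747 mg/dL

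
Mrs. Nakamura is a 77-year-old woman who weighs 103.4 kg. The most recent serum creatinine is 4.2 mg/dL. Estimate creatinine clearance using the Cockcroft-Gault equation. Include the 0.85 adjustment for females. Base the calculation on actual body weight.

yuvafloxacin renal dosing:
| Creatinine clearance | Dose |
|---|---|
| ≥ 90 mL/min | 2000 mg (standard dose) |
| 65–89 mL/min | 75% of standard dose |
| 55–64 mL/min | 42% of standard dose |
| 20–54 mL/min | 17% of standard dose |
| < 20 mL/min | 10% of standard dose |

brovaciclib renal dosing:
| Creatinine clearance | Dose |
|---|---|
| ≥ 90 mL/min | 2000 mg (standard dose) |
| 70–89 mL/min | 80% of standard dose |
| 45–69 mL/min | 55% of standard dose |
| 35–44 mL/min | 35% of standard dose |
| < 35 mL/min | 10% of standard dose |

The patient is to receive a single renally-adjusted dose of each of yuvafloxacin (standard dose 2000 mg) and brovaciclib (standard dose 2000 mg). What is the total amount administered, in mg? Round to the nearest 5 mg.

400 mg

CrCl = (140 − 77) × 103.4 / (72 × 4.2) × 0.85 = 6514.2 / 302.40 × 0.85 ≈ 18.3 mL/min
CrCl ≈ 18 mL/min.
yuvafloxacin: < 20 mL/min → 10% of 2000 mg = 200 mg.
brovaciclib: < 35 mL/min → 10% of 2000 mg = 200 mg.
Total = 200 + 200 = 400 mg.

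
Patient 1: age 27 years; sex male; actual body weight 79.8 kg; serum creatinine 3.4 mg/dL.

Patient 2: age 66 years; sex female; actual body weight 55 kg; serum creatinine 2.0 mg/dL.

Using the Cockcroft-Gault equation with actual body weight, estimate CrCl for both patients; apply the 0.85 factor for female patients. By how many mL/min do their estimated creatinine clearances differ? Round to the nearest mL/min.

13 mL/min

Patient 1: CrCl = (140 − 27) × 79.8 / (72 × 3.4) = 9017.4 / 244.80 ≈ 36.8 mL/min
Patient 2: CrCl = (140 − 66) × 55 / (72 × 2) × 0.85 = 4070.0 / 144.00 × 0.85 ≈ 24.0 mL/min
|36.8 − 24.0| = 12.8 mL/min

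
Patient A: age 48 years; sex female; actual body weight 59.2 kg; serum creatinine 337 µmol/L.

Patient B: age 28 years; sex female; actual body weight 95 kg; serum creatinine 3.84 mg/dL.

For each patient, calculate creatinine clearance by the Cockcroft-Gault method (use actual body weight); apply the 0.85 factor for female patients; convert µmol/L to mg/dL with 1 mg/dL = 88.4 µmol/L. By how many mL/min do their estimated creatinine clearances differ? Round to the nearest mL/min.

16 mL/min

Patient A: SCr = 337 / 88.4 = 3.812 mg/dL
Patient A: CrCl = (140 − 48) × 59.2 / (72 × 3.812) × 0.85 = 5446.4 / 274.46 × 0.85 ≈ 16.9 mL/min
Patient B: CrCl = (140 − 28) × 95 / (72 × 3.84) × 0.85 = 10640.0 / 276.48 × 0.85 ≈ 32.7 mL/min
|16.9 − 32.7| = 15.8 mL/min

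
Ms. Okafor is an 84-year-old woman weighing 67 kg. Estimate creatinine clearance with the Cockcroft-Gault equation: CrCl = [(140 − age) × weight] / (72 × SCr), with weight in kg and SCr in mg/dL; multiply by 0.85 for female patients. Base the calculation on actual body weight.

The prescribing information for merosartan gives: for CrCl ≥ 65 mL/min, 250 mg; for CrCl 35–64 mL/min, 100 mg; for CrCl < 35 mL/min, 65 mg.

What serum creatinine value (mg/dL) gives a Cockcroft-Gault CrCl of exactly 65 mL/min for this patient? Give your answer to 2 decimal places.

0.68 mg/dL

Standard dose requires CrCl ≥ 65 mL/min.
Set (140 − 84) × 67 × 0.85 / (72 × SCr) = 65
SCr = (140 − 84) × 67 × 0.85 / (72 × 65) = 0.681 mg/dL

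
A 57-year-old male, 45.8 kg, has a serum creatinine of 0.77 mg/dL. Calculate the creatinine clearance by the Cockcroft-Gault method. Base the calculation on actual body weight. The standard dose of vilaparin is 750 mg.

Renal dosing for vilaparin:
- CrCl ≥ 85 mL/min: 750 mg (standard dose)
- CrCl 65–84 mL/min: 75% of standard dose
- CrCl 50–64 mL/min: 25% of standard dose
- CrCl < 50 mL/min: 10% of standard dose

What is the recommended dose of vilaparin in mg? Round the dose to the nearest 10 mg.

CrCl = (140 − 57) × 45.8 / (72 × 0.77) = 3801.4 / 55.44 ≈ 68.6 mL/min
CrCl ≈ 69 mL/min → bracket 65–84 mL/min.
75% of 750 mg = 562.5 mg → 560 mg

560 mg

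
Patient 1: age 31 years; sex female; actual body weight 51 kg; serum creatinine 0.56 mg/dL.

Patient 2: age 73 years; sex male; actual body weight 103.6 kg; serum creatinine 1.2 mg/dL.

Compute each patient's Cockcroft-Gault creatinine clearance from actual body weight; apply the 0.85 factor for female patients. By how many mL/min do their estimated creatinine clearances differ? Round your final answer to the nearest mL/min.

Patient 1: CrCl = (140 − 31) × 51 / (72 × 0.56) × 0.85 = 5559.0 / 40.32 × 0.85 ≈ 117.2 mL/min
Patient 2: CrCl = (140 − 73) × 103.6 / (72 × 1.2) = 6941.2 / 86.40 ≈ 80.3 mL/min
|117.2 − 80.3| = 36.9 mL/min

37 mL/min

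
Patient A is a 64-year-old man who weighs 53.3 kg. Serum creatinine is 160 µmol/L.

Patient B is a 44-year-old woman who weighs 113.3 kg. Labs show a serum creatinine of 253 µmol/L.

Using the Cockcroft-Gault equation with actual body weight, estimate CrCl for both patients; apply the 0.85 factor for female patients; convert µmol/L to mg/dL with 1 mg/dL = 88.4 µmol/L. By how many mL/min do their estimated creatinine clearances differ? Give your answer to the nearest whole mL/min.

14 mL/min

Patient A: SCr = 160 / 88.4 = 1.81 mg/dL
Patient A: CrCl = (140 − 64) × 53.3 / (72 × 1.81) = 4050.8 / 130.32 ≈ 31.1 mL/min
Patient B: SCr = 253 / 88.4 = 2.862 mg/dL
Patient B: CrCl = (140 − 44) × 113.3 / (72 × 2.862) × 0.85 = 10876.8 / 206.06 × 0.85 ≈ 44.9 mL/min
|31.1 − 44.9| = 13.8 mL/min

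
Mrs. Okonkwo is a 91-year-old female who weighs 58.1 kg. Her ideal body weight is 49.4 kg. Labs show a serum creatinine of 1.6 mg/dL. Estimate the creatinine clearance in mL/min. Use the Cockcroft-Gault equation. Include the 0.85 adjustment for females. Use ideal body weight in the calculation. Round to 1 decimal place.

CrCl = (140 − 91) × 49.4 / (72 × 1.6) × 0.85 = 2420.6 / 115.20 × 0.85 ≈ 17.9 mL/min

17.9 mL/min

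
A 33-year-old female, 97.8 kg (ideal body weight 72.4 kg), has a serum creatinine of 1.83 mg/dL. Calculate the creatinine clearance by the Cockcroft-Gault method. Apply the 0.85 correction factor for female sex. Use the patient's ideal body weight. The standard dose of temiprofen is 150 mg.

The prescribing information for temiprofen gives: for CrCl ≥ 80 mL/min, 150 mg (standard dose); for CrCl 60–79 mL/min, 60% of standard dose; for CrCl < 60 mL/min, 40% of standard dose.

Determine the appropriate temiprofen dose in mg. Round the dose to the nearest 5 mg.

CrCl = (140 − 33) × 72.4 / (72 × 1.83) × 0.85 = 7746.8 / 131.76 × 0.85 ≈ 50.0 mL/min
CrCl ≈ 50 mL/min → bracket < 60 mL/min.
40% of 150 mg = 60 mg

60 mg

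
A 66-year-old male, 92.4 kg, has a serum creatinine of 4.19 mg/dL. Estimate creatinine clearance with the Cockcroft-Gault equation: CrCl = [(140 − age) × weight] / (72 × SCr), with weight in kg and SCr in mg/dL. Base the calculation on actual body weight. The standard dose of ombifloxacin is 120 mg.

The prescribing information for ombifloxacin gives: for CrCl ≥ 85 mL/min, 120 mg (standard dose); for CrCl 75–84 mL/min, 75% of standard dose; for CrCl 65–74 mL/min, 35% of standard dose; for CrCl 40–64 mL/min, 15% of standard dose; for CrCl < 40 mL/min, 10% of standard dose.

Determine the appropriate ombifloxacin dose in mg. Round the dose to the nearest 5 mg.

10 mg

CrCl = (140 − 66) × 92.4 / (72 × 4.19) = 6837.6 / 301.68 ≈ 22.7 mL/min
CrCl ≈ 23 mL/min → bracket < 40 mL/min.
10% of 120 mg = 12 mg → 10 mg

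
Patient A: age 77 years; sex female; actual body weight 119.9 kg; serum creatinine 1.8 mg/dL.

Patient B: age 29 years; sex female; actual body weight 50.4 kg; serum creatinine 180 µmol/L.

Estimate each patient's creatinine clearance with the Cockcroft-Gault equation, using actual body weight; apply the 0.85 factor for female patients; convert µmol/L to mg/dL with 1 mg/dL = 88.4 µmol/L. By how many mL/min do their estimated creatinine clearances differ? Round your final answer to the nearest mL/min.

17 mL/min

Patient A: CrCl = (140 − 77) × 119.9 / (72 × 1.8) × 0.85 = 7553.7 / 129.60 × 0.85 ≈ 49.5 mL/min
Patient B: SCr = 180 / 88.4 = 2.036 mg/dL
Patient B: CrCl = (140 − 29) × 50.4 / (72 × 2.036) × 0.85 = 5594.4 / 146.59 × 0.85 ≈ 32.4 mL/min
|49.5 − 32.4| = 17.1 mL/min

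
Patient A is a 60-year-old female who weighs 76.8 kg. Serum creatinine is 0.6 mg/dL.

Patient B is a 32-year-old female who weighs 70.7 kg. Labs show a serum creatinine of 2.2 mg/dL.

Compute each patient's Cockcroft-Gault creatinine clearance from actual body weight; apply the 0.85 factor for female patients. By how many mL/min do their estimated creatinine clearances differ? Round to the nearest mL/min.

80 mL/min

Patient A: CrCl = (140 − 60) × 76.8 / (72 × 0.6) × 0.85 = 6144.0 / 43.20 × 0.85 ≈ 120.9 mL/min
Patient B: CrCl = (140 − 32) × 70.7 / (72 × 2.2) × 0.85 = 7635.6 / 158.40 × 0.85 ≈ 41.0 mL/min
|120.9 − 41.0| = 79.9 mL/min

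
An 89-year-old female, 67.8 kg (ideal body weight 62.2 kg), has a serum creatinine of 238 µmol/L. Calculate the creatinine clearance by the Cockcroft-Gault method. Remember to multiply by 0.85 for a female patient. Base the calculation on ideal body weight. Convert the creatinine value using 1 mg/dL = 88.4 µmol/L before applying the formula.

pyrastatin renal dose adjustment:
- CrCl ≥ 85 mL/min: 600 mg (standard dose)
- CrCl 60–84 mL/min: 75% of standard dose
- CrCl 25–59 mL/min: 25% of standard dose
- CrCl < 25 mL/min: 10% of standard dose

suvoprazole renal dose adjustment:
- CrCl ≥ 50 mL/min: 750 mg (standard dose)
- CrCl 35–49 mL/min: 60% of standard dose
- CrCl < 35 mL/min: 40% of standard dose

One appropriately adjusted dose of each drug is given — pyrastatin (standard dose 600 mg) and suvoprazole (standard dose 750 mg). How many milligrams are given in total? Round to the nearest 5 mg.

SCr = 238 / 88.4 = 2.692 mg/dL
CrCl = (140 − 89) × 62.2 / (72 × 2.692) × 0.85 = 3172.2 / 193.82 × 0.85 ≈ 13.9 mL/min
CrCl ≈ 14 mL/min.
pyrastatin: < 25 mL/min → 10% of 600 mg = 60 mg.
suvoprazole: < 35 mL/min → 40% of 750 mg = 300 mg.
Total = 60 + 300 = 360 mg.

360 mg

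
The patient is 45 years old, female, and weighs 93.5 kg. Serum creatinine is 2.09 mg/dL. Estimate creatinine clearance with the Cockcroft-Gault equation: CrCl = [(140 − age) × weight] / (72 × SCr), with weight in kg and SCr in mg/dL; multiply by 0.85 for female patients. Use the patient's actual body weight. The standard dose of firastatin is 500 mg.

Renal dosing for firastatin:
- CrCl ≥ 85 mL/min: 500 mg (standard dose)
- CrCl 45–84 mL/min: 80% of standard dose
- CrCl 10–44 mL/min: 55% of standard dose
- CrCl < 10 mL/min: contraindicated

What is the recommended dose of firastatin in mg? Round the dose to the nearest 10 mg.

400 mg

CrCl = (140 − 45) × 93.5 / (72 × 2.09) × 0.85 = 8882.5 / 150.48 × 0.85 ≈ 50.2 mL/min
CrCl ≈ 50 mL/min → bracket 45–84 mL/min.
80% of 500 mg = 400 mg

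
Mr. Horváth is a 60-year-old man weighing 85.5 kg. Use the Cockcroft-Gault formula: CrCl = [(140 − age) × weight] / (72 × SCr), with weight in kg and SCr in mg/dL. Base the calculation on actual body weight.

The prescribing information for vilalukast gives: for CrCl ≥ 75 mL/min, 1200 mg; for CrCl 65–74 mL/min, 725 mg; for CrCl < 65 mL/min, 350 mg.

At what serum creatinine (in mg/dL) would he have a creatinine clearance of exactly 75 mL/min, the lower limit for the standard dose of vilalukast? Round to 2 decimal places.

Standard dose requires CrCl ≥ 75 mL/min.
Set (140 − 60) × 85.5 / (72 × SCr) = 75
SCr = (140 − 60) × 85.5 / (72 × 75) = 1.267 mg/dL

1.27 mg/dL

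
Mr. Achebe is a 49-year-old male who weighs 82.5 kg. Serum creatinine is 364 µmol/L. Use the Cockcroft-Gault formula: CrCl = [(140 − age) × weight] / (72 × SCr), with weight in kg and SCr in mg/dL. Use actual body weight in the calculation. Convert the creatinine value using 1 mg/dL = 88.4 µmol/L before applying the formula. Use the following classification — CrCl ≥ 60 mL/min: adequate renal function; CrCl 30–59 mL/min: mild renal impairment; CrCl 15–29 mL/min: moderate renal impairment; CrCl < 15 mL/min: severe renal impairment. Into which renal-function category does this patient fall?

moderate renal impairment

SCr = 364 / 88.4 = 4.118 mg/dL
CrCl = (140 − 49) × 82.5 / (72 × 4.118) = 7507.5 / 296.50 ≈ 25.3 mL/min
25 mL/min falls in the 'moderate renal impairment' range.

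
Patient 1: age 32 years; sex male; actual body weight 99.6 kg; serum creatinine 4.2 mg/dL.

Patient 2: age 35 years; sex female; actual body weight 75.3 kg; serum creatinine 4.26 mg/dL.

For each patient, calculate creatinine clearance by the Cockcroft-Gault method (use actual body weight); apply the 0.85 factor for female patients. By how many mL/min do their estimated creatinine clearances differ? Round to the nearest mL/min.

14 mL/min

Patient 1: CrCl = (140 − 32) × 99.6 / (72 × 4.2) = 10756.8 / 302.40 ≈ 35.6 mL/min
Patient 2: CrCl = (140 − 35) × 75.3 / (72 × 4.26) × 0.85 = 7906.5 / 306.72 × 0.85 ≈ 21.9 mL/min
|35.6 − 21.9| = 13.7 mL/min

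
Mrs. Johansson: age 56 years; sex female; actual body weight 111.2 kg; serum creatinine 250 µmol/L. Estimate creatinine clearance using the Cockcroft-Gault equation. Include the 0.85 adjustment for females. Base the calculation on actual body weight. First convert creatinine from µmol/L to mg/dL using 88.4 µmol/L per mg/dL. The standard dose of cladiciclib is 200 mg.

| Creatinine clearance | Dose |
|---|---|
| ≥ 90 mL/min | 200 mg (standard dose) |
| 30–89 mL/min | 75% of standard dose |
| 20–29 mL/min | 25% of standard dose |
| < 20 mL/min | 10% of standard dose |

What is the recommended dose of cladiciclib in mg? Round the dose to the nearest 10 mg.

150 mg

SCr = 250 / 88.4 = 2.828 mg/dL
CrCl = (140 − 56) × 111.2 / (72 × 2.828) × 0.85 = 9340.8 / 203.62 × 0.85 ≈ 39.0 mL/min
CrCl ≈ 39 mL/min → bracket 30–89 mL/min.
75% of 200 mg = 150 mg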